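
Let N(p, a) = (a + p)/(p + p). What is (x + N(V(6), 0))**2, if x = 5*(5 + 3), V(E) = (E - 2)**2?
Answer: 6561/4 ≈ 1640.3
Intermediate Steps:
V(E) = (-2 + E)**2
N(p, a) = (a + p)/(2*p) (N(p, a) = (a + p)/((2*p)) = (a + p)*(1/(2*p)) = (a + p)/(2*p))
x = 40 (x = 5*8 = 40)
(x + N(V(6), 0))**2 = (40 + (0 + (-2 + 6)**2)/(2*((-2 + 6)**2)))**2 = (40 + (0 + 4**2)/(2*(4**2)))**2 = (40 + (1/2)*(0 + 16)/16)**2 = (40 + (1/2)*(1/16)*16)**2 = (40 + 1/2)**2 = (81/2)**2 = 6561/4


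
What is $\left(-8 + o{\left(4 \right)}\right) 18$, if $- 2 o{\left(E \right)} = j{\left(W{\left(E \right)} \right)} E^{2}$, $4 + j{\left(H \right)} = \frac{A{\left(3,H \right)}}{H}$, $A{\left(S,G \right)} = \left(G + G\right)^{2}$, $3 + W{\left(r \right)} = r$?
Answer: $-144$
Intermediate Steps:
$W{\left(r \right)} = -3 + r$
$A{\left(S,G \right)} = 4 G^{2}$ ($A{\left(S,G \right)} = \left(2 G\right)^{2} = 4 G^{2}$)
$j{\left(H \right)} = -4 + 4 H$ ($j{\left(H \right)} = -4 + \frac{4 H^{2}}{H} = -4 + 4 H$)
$o{\left(E \right)} = - \frac{E^{2} \left(-16 + 4 E\right)}{2}$ ($o{\left(E \right)} = - \frac{\left(-4 + 4 \left(-3 + E\right)\right) E^{2}}{2} = - \frac{\left(-4 + \left(-12 + 4 E\right)\right) E^{2}}{2} = - \frac{\left(-16 + 4 E\right) E^{2}}{2} = - \frac{E^{2} \left(-16 + 4 E\right)}{2}$)
$\left(-8 + o{\left(4 \right)}\right) 18 = \left(-8 + 2 \cdot 4^{2} \left(4 - 4\right)\right) 18 = \left(-8 + 2 \cdot 16 \left(4 - 4\right)\right) 18 = \left(-8 + 2 \cdot 16 \cdot 0\right) 18 = \left(-8 + 0\right) 18 = \left(-8\right) 18 = -144$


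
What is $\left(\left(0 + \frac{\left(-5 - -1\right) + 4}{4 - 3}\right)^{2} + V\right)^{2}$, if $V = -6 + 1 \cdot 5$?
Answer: $1$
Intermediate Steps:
$V = -1$ ($V = -6 + 5 = -1$)
$\left(\left(0 + \frac{\left(-5 - -1\right) + 4}{4 - 3}\right)^{2} + V\right)^{2} = \left(\left(0 + \frac{\left(-5 - -1\right) + 4}{4 - 3}\right)^{2} - 1\right)^{2} = \left(\left(0 + \frac{\left(-5 + 1\right) + 4}{1}\right)^{2} - 1\right)^{2} = \left(\left(0 + \left(-4 + 4\right) 1\right)^{2} - 1\right)^{2} = \left(\left(0 + 0 \cdot 1\right)^{2} - 1\right)^{2} = \left(\left(0 + 0\right)^{2} - 1\right)^{2} = \left(0^{2} - 1\right)^{2} = \left(0 - 1\right)^{2} = \left(-1\right)^{2} = 1$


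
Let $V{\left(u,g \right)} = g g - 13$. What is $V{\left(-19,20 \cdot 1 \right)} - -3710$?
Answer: $4097$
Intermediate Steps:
$V{\left(u,g \right)} = -13 + g^{2}$ ($V{\left(u,g \right)} = g^{2} - 13 = -13 + g^{2}$)
$V{\left(-19,20 \cdot 1 \right)} - -3710 = \left(-13 + \left(20 \cdot 1\right)^{2}\right) - -3710 = \left(-13 + 20^{2}\right) + 3710 = \left(-13 + 400\right) + 3710 = 387 + 3710 = 4097$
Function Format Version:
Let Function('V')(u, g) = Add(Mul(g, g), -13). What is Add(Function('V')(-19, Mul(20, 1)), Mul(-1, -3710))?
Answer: 4097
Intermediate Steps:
Function('V')(u, g) = Add(-13, Pow(g, 2)) (Function('V')(u, g) = Add(Pow(g, 2), -13) = Add(-13, Pow(g, 2)))
Add(Function('V')(-19, Mul(20, 1)), Mul(-1, -3710)) = Add(Add(-13, Pow(Mul(20, 1), 2)), Mul(-1, -3710)) = Add(Add(-13, Pow(20, 2)), 3710) = Add(Add(-13, 400), 3710) = Add(387, 3710) = 4097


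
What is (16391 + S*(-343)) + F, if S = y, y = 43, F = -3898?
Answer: -2256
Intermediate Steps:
S = 43
(16391 + S*(-343)) + F = (16391 + 43*(-343)) - 3898 = (16391 - 14749) - 3898 = 1642 - 3898 = -2256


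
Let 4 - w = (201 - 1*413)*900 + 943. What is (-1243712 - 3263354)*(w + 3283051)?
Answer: -15652643596192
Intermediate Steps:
w = 189861 (w = 4 - ((201 - 1*413)*900 + 943) = 4 - ((201 - 413)*900 + 943) = 4 - (-212*900 + 943) = 4 - (-190800 + 943) = 4 - 1*(-189857) = 4 + 189857 = 189861)
(-1243712 - 3263354)*(w + 3283051) = (-1243712 - 3263354)*(189861 + 3283051) = -4507066*3472912 = -15652643596192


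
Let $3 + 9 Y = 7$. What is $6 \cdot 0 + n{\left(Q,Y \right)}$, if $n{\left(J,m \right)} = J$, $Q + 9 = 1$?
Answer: $-8$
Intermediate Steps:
$Y = \frac{4}{9}$ ($Y = - \frac{1}{3} + \frac{1}{9} \cdot 7 = - \frac{1}{3} + \frac{7}{9} = \frac{4}{9} \approx 0.44444$)
$Q = -8$ ($Q = -9 + 1 = -8$)
$6 \cdot 0 + n{\left(Q,Y \right)} = 6 \cdot 0 - 8 = 0 - 8 = -8$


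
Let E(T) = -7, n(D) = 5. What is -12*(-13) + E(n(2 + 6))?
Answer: 149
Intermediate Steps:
-12*(-13) + E(n(2 + 6)) = -12*(-13) - 7 = 156 - 7 = 149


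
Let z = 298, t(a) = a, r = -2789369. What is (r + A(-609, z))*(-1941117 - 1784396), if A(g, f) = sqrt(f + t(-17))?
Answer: 10391830471297 - 3725513*sqrt(281) ≈ 1.0392e+13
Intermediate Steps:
A(g, f) = sqrt(-17 + f) (A(g, f) = sqrt(f - 17) = sqrt(-17 + f))
(r + A(-609, z))*(-1941117 - 1784396) = (-2789369 + sqrt(-17 + 298))*(-1941117 - 1784396) = (-2789369 + sqrt(281))*(-3725513) = 10391830471297 - 3725513*sqrt(281)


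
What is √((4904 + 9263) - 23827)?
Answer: 2*I*√2415 ≈ 98.285*I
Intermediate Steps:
√((4904 + 9263) - 23827) = √(14167 - 23827) = √(-9660) = 2*I*√2415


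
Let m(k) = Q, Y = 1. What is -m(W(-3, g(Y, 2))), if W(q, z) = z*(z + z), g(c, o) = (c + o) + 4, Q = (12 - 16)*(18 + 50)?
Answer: 272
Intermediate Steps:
Q = -272 (Q = -4*68 = -272)
g(c, o) = 4 + c + o
W(q, z) = 2*z² (W(q, z) = z*(2*z) = 2*z²)
m(k) = -272
-m(W(-3, g(Y, 2))) = -1*(-272) = 272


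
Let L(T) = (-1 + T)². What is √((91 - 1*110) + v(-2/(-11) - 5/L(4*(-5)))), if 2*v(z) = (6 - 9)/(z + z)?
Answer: I*√64013935/1654 ≈ 4.8373*I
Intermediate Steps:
v(z) = -3/(4*z) (v(z) = ((6 - 9)/(z + z))/2 = (-3*1/(2*z))/2 = (-3/(2*z))/2 = -3/(4*z))
√((91 - 1*110) + v(-2/(-11) - 5/L(4*(-5)))) = √((91 - 1*110) - 3/(4*(-2/(-11) - 5/(-1 + 4*(-5))²))) = √((91 - 110) - 3/(4*(-2*(-1/11) - 5/(-1 - 20)²))) = √(-19 - 3/(4*(2/11 - 5/((-21)²)))) = √(-19 - 3/(4*(2/11 - 5/441))) = √(-19 - 3/(4*827/4851)) = √(-19 - ¾*4851/827) = √(-19 - 14553/3308) = √(-77405/3308) = I*√64013935/1654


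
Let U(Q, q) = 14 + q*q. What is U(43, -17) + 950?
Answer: 1253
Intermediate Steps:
U(Q, q) = 14 + q²
U(43, -17) + 950 = (14 + (-17)²) + 950 = (14 + 289) + 950 = 303 + 950 = 1253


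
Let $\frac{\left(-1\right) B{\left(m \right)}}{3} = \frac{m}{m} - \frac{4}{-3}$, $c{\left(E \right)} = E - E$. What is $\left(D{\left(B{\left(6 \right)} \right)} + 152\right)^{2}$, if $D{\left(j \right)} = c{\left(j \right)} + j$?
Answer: $21025$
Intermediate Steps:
$c{\left(E \right)} = 0$
$B{\left(m \right)} = -7$ ($B{\left(m \right)} = - 3 \left(\frac{m}{m} - \frac{4}{-3}\right) = - 3 \left(1 - - \frac{4}{3}\right) = - 3 \left(1 + \frac{4}{3}\right) = \left(-3\right) \frac{7}{3} = -7$)
$D{\left(j \right)} = j$ ($D{\left(j \right)} = 0 + j = j$)
$\left(D{\left(B{\left(6 \right)} \right)} + 152\right)^{2} = \left(-7 + 152\right)^{2} = 145^{2} = 21025$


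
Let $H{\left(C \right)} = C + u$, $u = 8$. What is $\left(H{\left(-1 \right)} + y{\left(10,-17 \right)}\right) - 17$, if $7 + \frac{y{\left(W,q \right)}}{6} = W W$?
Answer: $548$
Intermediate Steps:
$H{\left(C \right)} = 8 + C$ ($H{\left(C \right)} = C + 8 = 8 + C$)
$y{\left(W,q \right)} = -42 + 6 W^{2}$ ($y{\left(W,q \right)} = -42 + 6 W W = -42 + 6 W^{2}$)
$\left(H{\left(-1 \right)} + y{\left(10,-17 \right)}\right) - 17 = \left(\left(8 - 1\right) - \left(42 - 6 \cdot 10^{2}\right)\right) - 17 = \left(7 + \left(-42 + 6 \cdot 100\right)\right) - 17 = \left(7 + \left(-42 + 600\right)\right) - 17 = \left(7 + 558\right) - 17 = 565 - 17 = 548$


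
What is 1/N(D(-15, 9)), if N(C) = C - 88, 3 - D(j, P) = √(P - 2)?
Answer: -85/7218 + √7/7218 ≈ -0.011410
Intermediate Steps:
D(j, P) = 3 - √(-2 + P) (D(j, P) = 3 - √(P - 2) = 3 - √(-2 + P))
N(C) = -88 + C
1/N(D(-15, 9)) = 1/(-88 + (3 - √(-2 + 9))) = 1/(-88 + (3 - √7)) = 1/(-85 - √7)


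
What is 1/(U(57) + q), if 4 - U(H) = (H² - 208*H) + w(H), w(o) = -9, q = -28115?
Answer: -1/19495 ≈ -5.1295e-5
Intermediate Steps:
U(H) = 13 - H² + 208*H (U(H) = 4 - ((H² - 208*H) - 9) = 4 - (-9 + H² - 208*H) = 4 + (9 - H² + 208*H) = 13 - H² + 208*H)
1/(U(57) + q) = 1/((13 - 1*57² + 208*57) - 28115) = 1/((13 - 1*3249 + 11856) - 28115) = 1/((13 - 3249 + 11856) - 28115) = 1/(8620 - 28115) = 1/(-19495) = -1/19495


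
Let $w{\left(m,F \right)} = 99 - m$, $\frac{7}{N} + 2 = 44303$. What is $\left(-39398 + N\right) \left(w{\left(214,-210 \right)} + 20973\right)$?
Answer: $- \frac{36404943958678}{44301} \approx -8.2176 \cdot 10^{8}$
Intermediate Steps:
$N = \frac{7}{44301}$ ($N = \frac{7}{-2 + 44303} = \frac{7}{44301} \approx 0.00015801$)
$\left(-39398 + N\right) \left(w{\left(214,-210 \right)} + 20973\right) = \left(-39398 + \frac{7}{44301}\right) \left(\left(99 - 214\right) + 20973\right) = - \frac{1745370791 \left(\left(99 - 214\right) + 20973\right)}{44301} = - \frac{1745370791 \left(-115 + 20973\right)}{44301} = \left(- \frac{1745370791}{44301}\right) 20858 = - \frac{36404943958678}{44301}$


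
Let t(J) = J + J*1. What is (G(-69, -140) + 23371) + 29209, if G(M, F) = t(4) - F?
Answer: 52728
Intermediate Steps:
t(J) = 2*J (t(J) = J + J = 2*J)
G(M, F) = 8 - F (G(M, F) = 2*4 - F = 8 - F)
(G(-69, -140) + 23371) + 29209 = ((8 - 1*(-140)) + 23371) + 29209 = ((8 + 140) + 23371) + 29209 = (148 + 23371) + 29209 = 23519 + 29209 = 52728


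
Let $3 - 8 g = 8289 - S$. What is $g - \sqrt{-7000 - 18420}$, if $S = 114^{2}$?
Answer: $\frac{2355}{4} - 2 i \sqrt{6355} \approx 588.75 - 159.44 i$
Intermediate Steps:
$S = 12996$
$g = \frac{2355}{4}$ ($g = \frac{3}{8} - \frac{8289 - 12996}{8} = \frac{3}{8} - - \frac{4707}{8} = \frac{3}{8} + \frac{4707}{8} = \frac{2355}{4} \approx 588.75$)
$g - \sqrt{-7000 - 18420} = \frac{2355}{4} - \sqrt{-7000 - 18420} = \frac{2355}{4} - \sqrt{-25420} = \frac{2355}{4} - 2 i \sqrt{6355}$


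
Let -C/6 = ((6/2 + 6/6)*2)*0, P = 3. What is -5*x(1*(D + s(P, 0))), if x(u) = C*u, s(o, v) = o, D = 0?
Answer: 0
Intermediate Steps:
C = 0 (C = -6*(6/2 + 6/6)*2*0 = -6*(6*(½) + 6*(⅙))*2*0 = -6*(3 + 1)*2*0 = -6*4*2*0 = -48*0 = -6*0 = 0)
x(u) = 0 (x(u) = 0*u = 0)
-5*x(1*(D + s(P, 0))) = -5*0 = 0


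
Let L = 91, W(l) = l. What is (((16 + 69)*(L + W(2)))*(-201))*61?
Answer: -96923205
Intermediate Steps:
(((16 + 69)*(L + W(2)))*(-201))*61 = (((16 + 69)*(91 + 2))*(-201))*61 = ((85*93)*(-201))*61 = (7905*(-201))*61 = -1588905*61 = -96923205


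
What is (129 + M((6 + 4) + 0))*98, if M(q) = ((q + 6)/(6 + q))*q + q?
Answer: 14602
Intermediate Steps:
M(q) = 2*q (M(q) = ((6 + q)/(6 + q))*q + q = 1*q + q = q + q = 2*q)
(129 + M((6 + 4) + 0))*98 = (129 + 2*((6 + 4) + 0))*98 = (129 + 2*(10 + 0))*98 = (129 + 2*10)*98 = (129 + 20)*98 = 149*98 = 14602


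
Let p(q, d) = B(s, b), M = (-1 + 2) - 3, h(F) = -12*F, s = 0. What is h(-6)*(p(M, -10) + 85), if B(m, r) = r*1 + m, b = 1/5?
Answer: 30672/5 ≈ 6134.4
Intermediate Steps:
b = ⅕ (b = 1*(⅕) = ⅕ ≈ 0.20000)
M = -2 (M = 1 - 3 = -2)
B(m, r) = m + r (B(m, r) = r + m = m + r)
p(q, d) = ⅕ (p(q, d) = 0 + ⅕ = ⅕)
h(-6)*(p(M, -10) + 85) = (-12*(-6))*(⅕ + 85) = 72*(426/5) = 30672/5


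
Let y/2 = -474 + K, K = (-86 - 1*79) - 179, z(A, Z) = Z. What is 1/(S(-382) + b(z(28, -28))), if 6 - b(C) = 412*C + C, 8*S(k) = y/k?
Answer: 764/8839889 ≈ 8.6426e-5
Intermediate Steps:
K = -344 (K = (-86 - 79) - 179 = -165 - 179 = -344)
y = -1636 (y = 2*(-474 - 344) = 2*(-818) = -1636)
S(k) = -409/(2*k) (S(k) = (-1636/k)/8 = -409/(2*k))
b(C) = 6 - 413*C (b(C) = 6 - (412*C + C) = 6 - 413*C)
1/(S(-382) + b(z(28, -28))) = 1/(-409/2/(-382) + (6 - 413*(-28))) = 1/(-409/2*(-1/382) + (6 + 11564)) = 1/(409/764 + 11570) = 1/(8839889/764) = 764/8839889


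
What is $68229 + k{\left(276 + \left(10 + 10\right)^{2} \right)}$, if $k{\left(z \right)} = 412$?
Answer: $68641$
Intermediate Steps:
$68229 + k{\left(276 + \left(10 + 10\right)^{2} \right)} = 68229 + 412 = 68641$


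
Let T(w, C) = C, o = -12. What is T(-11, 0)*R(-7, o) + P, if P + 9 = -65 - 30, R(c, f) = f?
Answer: -104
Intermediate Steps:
P = -104 (P = -9 + (-65 - 30) = -9 - 95 = -104)
T(-11, 0)*R(-7, o) + P = 0*(-12) - 104 = 0 - 104 = -104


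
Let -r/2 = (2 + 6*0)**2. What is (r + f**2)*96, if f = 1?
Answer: -672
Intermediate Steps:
r = -8 (r = -2*(2 + 6*0)**2 = -2*(2 + 0)**2 = -2*2**2 = -2*4 = -8)
(r + f**2)*96 = (-8 + 1**2)*96 = (-8 + 1)*96 = -7*96 = -672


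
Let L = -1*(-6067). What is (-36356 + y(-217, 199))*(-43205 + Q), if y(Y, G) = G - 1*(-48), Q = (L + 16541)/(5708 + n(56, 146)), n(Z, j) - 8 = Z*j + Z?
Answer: 5439827457947/3487 ≈ 1.5600e+9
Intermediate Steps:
n(Z, j) = 8 + Z + Z*j (n(Z, j) = 8 + (Z*j + Z) = 8 + (Z + Z*j) = 8 + Z + Z*j)
L = 6067
Q = 5652/3487 (Q = (6067 + 16541)/(5708 + (8 + 56 + 56*146)) = 22608/(5708 + (8 + 56 + 8176)) = 22608/(5708 + 8240) = 22608/13948 = 22608*(1/13948) = 5652/3487 ≈ 1.6209)
y(Y, G) = 48 + G (y(Y, G) = G + 48 = 48 + G)
(-36356 + y(-217, 199))*(-43205 + Q) = (-36356 + (48 + 199))*(-43205 + 5652/3487) = (-36356 + 247)*(-150650183/3487) = -36109*(-150650183/3487) = 5439827457947/3487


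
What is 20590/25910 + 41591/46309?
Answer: 203112512/119986619 ≈ 1.6928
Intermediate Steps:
20590/25910 + 41591/46309 = 20590*(1/25910) + 41591*(1/46309) = 2059/2591 + 41591/46309 = 203112512/119986619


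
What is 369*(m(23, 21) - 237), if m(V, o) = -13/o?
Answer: -613770/7 ≈ -87681.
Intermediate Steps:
369*(m(23, 21) - 237) = 369*(-13/21 - 237) = 369*(-4990/21) = -613770/7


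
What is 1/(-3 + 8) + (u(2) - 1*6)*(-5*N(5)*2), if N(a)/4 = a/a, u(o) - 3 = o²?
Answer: -199/5 ≈ -39.800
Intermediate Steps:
u(o) = 3 + o²
N(a) = 4 (N(a) = 4*(a/a) = 4*1 = 4)
1/(-3 + 8) + (u(2) - 1*6)*(-5*N(5)*2) = 1/(-3 + 8) + ((3 + 2²) - 1*6)*(-5*4*2) = 1/5 + ((3 + 4) - 6)*(-20*2) = ⅕ + (7 - 6)*(-40) = ⅕ + 1*(-40) = ⅕ - 40 = -199/5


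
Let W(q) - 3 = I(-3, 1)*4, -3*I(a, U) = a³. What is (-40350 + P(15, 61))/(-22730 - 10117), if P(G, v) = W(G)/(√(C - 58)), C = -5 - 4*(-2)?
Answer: 13450/10949 + 13*I*√55/602195 ≈ 1.2284 + 0.0001601*I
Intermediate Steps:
I(a, U) = -a³/3
C = 3 (C = -5 + 8 = 3)
W(q) = 39 (W(q) = 3 - ⅓*(-3)³*4 = 3 - ⅓*(-27)*4 = 3 + 9*4 = 3 + 36 = 39)
P(G, v) = -39*I*√55/55 (P(G, v) = 39/(√(3 - 58)) = 39/(√(-55)) = 39/((I*√55)) = 39*(-I*√55/55) = -39*I*√55/55)
(-40350 + P(15, 61))/(-22730 - 10117) = (-40350 - 39*I*√55/55)/(-22730 - 10117) = (-40350 - 39*I*√55/55)/(-32847) = (-40350 - 39*I*√55/55)*(-1/32847) = 13450/10949 + 13*I*√55/602195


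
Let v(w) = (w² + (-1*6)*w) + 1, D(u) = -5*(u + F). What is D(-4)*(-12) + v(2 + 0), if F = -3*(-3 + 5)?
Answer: -607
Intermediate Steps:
F = -6 (F = -3*2 = -6)
D(u) = 30 - 5*u (D(u) = -5*(u - 6) = -5*(-6 + u) = 30 - 5*u)
v(w) = 1 + w² - 6*w (v(w) = (w² - 6*w) + 1 = 1 + w² - 6*w)
D(-4)*(-12) + v(2 + 0) = (30 - 5*(-4))*(-12) + (1 + (2 + 0)² - 6*(2 + 0)) = (30 + 20)*(-12) + (1 + 2² - 6*2) = 50*(-12) + (1 + 4 - 12) = -600 - 7 = -607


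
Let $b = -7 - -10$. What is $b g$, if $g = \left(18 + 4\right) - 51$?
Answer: $-87$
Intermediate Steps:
$g = -29$ ($g = 22 - 51 = -29$)
$b = 3$ ($b = -7 + 10 = 3$)
$b g = 3 \left(-29\right) = -87$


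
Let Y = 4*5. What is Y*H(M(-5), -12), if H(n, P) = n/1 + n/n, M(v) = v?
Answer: -80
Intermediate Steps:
Y = 20
H(n, P) = 1 + n (H(n, P) = n*1 + 1 = n + 1 = 1 + n)
Y*H(M(-5), -12) = 20*(1 - 5) = 20*(-4) = -80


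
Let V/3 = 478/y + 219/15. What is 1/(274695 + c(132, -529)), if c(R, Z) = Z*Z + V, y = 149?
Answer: 745/413169121 ≈ 1.8031e-6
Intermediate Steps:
V = 39801/745 (V = 3*(478/149 + 219/15) = 3*(478*(1/149) + 219*(1/15)) = 3*(478/149 + 73/5) = 3*(13267/745) = 39801/745 ≈ 53.424)
c(R, Z) = 39801/745 + Z**2 (c(R, Z) = Z*Z + 39801/745 = Z**2 + 39801/745 = 39801/745 + Z**2)
1/(274695 + c(132, -529)) = 1/(274695 + (39801/745 + (-529)**2)) = 1/(274695 + (39801/745 + 279841)) = 1/(274695 + 208521346/745) = 1/(413169121/745) = 745/413169121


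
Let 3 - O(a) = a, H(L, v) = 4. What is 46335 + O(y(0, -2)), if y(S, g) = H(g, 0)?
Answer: 46334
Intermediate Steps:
y(S, g) = 4
O(a) = 3 - a
46335 + O(y(0, -2)) = 46335 + (3 - 1*4) = 46335 + (3 - 4) = 46335 - 1 = 46334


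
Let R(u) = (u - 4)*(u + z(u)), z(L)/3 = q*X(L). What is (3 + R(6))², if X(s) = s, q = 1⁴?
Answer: 2601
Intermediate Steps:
q = 1
z(L) = 3*L (z(L) = 3*(1*L) = 3*L)
R(u) = 4*u*(-4 + u) (R(u) = (u - 4)*(u + 3*u) = (-4 + u)*(4*u) = 4*u*(-4 + u))
(3 + R(6))² = (3 + 4*6*(-4 + 6))² = (3 + 4*6*2)² = (3 + 48)² = 51² = 2601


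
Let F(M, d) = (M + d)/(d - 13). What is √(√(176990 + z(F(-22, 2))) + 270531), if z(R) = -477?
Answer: √(270531 + √176513) ≈ 520.53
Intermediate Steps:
F(M, d) = (M + d)/(-13 + d)
√(√(176990 + z(F(-22, 2))) + 270531) = √(√(176990 - 477) + 270531) = √(√176513 + 270531) = √(270531 + √176513)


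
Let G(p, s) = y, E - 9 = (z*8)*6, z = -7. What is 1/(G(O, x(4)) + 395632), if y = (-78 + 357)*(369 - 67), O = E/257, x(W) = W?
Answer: 1/479890 ≈ 2.0838e-6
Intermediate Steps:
E = -327 (E = 9 - 7*8*6 = 9 - 56*6 = 9 - 336 = -327)
O = -327/257 ≈ -1.2724
y = 84258 (y = 279*302 = 84258)
G(p, s) = 84258
1/(G(O, x(4)) + 395632) = 1/(84258 + 395632) = 1/479890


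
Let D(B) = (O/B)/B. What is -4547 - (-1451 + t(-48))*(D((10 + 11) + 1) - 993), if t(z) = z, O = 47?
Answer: -722567683/484 ≈ -1.4929e+6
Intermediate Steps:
D(B) = 47/B**2 (D(B) = (47/B)/B = 47/B**2)
-4547 - (-1451 + t(-48))*(D((10 + 11) + 1) - 993) = -4547 - (-1451 - 48)*(47/((10 + 11) + 1)**2 - 993) = -4547 - (-1499)*(47/(21 + 1)**2 - 993) = -4547 - (-1499)*(47/22**2 - 993) = -4547 - (-1499)*(47*(1/484) - 993) = -4547 - (-1499)*(47/484 - 993) = -4547 - (-1499)*(-480565)/484 = -4547 - 1*720366935/484 = -4547 - 720366935/484 = -722567683/484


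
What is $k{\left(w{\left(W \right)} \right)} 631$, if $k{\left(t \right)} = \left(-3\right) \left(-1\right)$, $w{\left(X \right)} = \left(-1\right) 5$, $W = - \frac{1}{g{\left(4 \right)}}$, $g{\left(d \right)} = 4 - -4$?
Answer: $1893$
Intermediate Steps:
$g{\left(d \right)} = 8$ ($g{\left(d \right)} = 4 + 4 = 8$)
$W = - \frac{1}{8} \approx -0.125$
$w{\left(X \right)} = -5$
$k{\left(t \right)} = 3$
$k{\left(w{\left(W \right)} \right)} 631 = 3 \cdot 631 = 1893$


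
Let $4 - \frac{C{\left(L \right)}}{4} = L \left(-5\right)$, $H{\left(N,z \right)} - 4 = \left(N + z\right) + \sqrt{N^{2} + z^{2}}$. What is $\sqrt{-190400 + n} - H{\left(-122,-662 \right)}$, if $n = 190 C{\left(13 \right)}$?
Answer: $780 - 2 \sqrt{113282} + 2 i \sqrt{34490} \approx 106.85 + 371.43 i$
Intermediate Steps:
$H{\left(N,z \right)} = 4 + N + z + \sqrt{N^{2} + z^{2}}$ ($H{\left(N,z \right)} = 4 + \left(\left(N + z\right) + \sqrt{N^{2} + z^{2}}\right) = 4 + \left(N + z + \sqrt{N^{2} + z^{2}}\right) = 4 + N + z + \sqrt{N^{2} + z^{2}}$)
$C{\left(L \right)} = 16 + 20 L$ ($C{\left(L \right)} = 16 - 4 L \left(-5\right) = 16 - 4 \left(- 5 L\right) = 16 + 20 L$)
$n = 52440$ ($n = 190 \left(16 + 20 \cdot 13\right) = 190 \left(16 + 260\right) = 190 \cdot 276 = 52440$)
$\sqrt{-190400 + n} - H{\left(-122,-662 \right)} = \sqrt{-190400 + 52440} - \left(4 - 122 - 662 + \sqrt{\left(-122\right)^{2} + \left(-662\right)^{2}}\right) = \sqrt{-137960} - \left(4 - 122 - 662 + \sqrt{14884 + 438244}\right) = 2 i \sqrt{34490} - \left(4 - 122 - 662 + \sqrt{453128}\right) = 2 i \sqrt{34490} - \left(4 - 122 - 662 + 2 \sqrt{113282}\right) = 2 i \sqrt{34490} - \left(-780 + 2 \sqrt{113282}\right) = 2 i \sqrt{34490} + \left(780 - 2 \sqrt{113282}\right) = 780 - 2 \sqrt{113282} + 2 i \sqrt{34490}$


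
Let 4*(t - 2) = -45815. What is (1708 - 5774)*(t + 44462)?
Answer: -268439353/2 ≈ -1.3422e+8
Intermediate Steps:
t = -45807/4 (t = 2 + (1/4)*(-45815) = 2 - 45815/4 = -45807/4 ≈ -11452.)
(1708 - 5774)*(t + 44462) = (1708 - 5774)*(-45807/4 + 44462) = -4066*132041/4 = -268439353/2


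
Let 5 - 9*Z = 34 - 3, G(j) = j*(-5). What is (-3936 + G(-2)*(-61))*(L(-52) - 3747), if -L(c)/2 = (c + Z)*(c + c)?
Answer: 620415350/9 ≈ 6.8935e+7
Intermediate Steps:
G(j) = -5*j
Z = -26/9 (Z = 5/9 - (34 - 3)/9 = 5/9 - ⅑*31 = 5/9 - 31/9 = -26/9 ≈ -2.8889)
L(c) = -4*c*(-26/9 + c) (L(c) = -2*(c - 26/9)*(c + c) = -2*(-26/9 + c)*2*c = -4*c*(-26/9 + c))
(-3936 + G(-2)*(-61))*(L(-52) - 3747) = (-3936 - 5*(-2)*(-61))*((4/9)*(-52)*(26 - 9*(-52)) - 3747) = (-3936 + 10*(-61))*((4/9)*(-52)*(26 + 468) - 3747) = (-3936 - 610)*((4/9)*(-52)*494 - 3747) = -4546*(-102752/9 - 3747) = -4546*(-136475/9) = 620415350/9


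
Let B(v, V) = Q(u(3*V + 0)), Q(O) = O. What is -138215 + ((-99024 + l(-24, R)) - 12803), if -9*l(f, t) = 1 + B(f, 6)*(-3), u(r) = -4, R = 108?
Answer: -2250391/9 ≈ -2.5004e+5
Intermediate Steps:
B(v, V) = -4
l(f, t) = -13/9 (l(f, t) = -(1 - 4*(-3))/9 = -(1 + 12)/9 = -⅑*13 = -13/9)
-138215 + ((-99024 + l(-24, R)) - 12803) = -138215 + ((-99024 - 13/9) - 12803) = -138215 + (-891229/9 - 12803) = -138215 - 1006456/9 = -2250391/9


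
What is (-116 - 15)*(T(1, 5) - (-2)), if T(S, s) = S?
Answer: -393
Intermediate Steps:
(-116 - 15)*(T(1, 5) - (-2)) = (-116 - 15)*(1 - (-2)) = -131*(1 - 1*(-2)) = -131*(1 + 2) = -131*3 = -393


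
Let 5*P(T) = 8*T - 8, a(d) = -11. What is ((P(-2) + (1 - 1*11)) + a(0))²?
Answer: 16641/25 ≈ 665.64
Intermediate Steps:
P(T) = -8/5 + 8*T/5 (P(T) = (8*T - 8)/5 = (-8 + 8*T)/5 = -8/5 + 8*T/5)
((P(-2) + (1 - 1*11)) + a(0))² = (((-8/5 + (8/5)*(-2)) + (1 - 1*11)) - 11)² = (((-8/5 - 16/5) + (1 - 11)) - 11)² = ((-24/5 - 10) - 11)² = (-74/5 - 11)² = (-129/5)² = 16641/25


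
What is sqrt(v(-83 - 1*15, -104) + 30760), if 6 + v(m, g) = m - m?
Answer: sqrt(30754) ≈ 175.37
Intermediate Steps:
v(m, g) = -6 (v(m, g) = -6 + (m - m) = -6 + 0 = -6)
sqrt(v(-83 - 1*15, -104) + 30760) = sqrt(-6 + 30760) = sqrt(30754)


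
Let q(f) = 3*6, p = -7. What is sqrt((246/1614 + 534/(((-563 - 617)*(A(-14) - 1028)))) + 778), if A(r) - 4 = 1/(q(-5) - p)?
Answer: sqrt(57086968726826356962)/270854486 ≈ 27.895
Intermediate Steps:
q(f) = 18
A(r) = 101/25 (A(r) = 4 + 1/(18 - 1*(-7)) = 4 + 1/(18 + 7) = 4 + 1/25 = 101/25)
sqrt((246/1614 + 534/(((-563 - 617)*(A(-14) - 1028)))) + 778) = sqrt((246/1614 + 534/(((-563 - 617)*(101/25 - 1028)))) + 778) = sqrt((246*(1/1614) + 534/((-1180*(-25599/25)))) + 778) = sqrt((41/269 + 534/(6041364/5)) + 778) = sqrt((41/269 + 534*(5/6041364)) + 778) = sqrt((41/269 + 445/1006894) + 778) = sqrt(41402359/270854486 + 778) = sqrt(210766192467/270854486) = sqrt(57086968726826356962)/270854486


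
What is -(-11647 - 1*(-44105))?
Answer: -32458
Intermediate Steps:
-(-11647 - 1*(-44105)) = -(-11647 + 44105) = -1*32458 = -32458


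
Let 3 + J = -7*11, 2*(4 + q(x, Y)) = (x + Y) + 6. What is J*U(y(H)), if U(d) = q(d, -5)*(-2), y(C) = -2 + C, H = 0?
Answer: -720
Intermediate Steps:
q(x, Y) = -1 + Y/2 + x/2 (q(x, Y) = -4 + ((x + Y) + 6)/2 = -4 + ((Y + x) + 6)/2 = -4 + (6 + Y + x)/2 = -4 + (3 + Y/2 + x/2) = -1 + Y/2 + x/2)
J = -80 (J = -3 - 7*11 = -3 - 77 = -80)
U(d) = 7 - d (U(d) = (-1 + (1/2)*(-5) + d/2)*(-2) = (-1 - 5/2 + d/2)*(-2) = (-7/2 + d/2)*(-2) = 7 - d)
J*U(y(H)) = -80*(7 - (-2 + 0)) = -80*(7 - 1*(-2)) = -80*(7 + 2) = -80*9 = -720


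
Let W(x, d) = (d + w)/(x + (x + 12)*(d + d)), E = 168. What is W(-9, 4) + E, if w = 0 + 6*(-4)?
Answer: 500/3 ≈ 166.67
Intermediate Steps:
w = -24 (w = 0 - 24 = -24)
W(x, d) = (-24 + d)/(x + 2*d*(12 + x)) (W(x, d) = (d - 24)/(x + (x + 12)*(d + d)) = (-24 + d)/(x + (12 + x)*(2*d)) = (-24 + d)/(x + 2*d*(12 + x)))
W(-9, 4) + E = (-24 + 4)/(-9 + 24*4 + 2*4*(-9)) + 168 = -20/(-9 + 96 - 72) + 168 = -20/15 + 168 = (1/15)*(-20) + 168 = -4/3 + 168 = 500/3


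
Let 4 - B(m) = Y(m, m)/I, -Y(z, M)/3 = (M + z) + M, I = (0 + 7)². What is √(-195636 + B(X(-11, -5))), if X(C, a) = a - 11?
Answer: 8*I*√149783/7 ≈ 442.31*I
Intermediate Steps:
I = 49 (I = 7² = 49)
Y(z, M) = -6*M - 3*z (Y(z, M) = -3*((M + z) + M) = -3*(z + 2*M) = -6*M - 3*z)
X(C, a) = -11 + a
B(m) = 4 + 9*m/49 (B(m) = 4 - (-6*m - 3*m)/49 = 4 - (-9*m)/49 = 4 - (-9)*m/49 = 4 + 9*m/49)
√(-195636 + B(X(-11, -5))) = √(-195636 + (4 + 9*(-11 - 5)/49)) = √(-195636 + (4 + (9/49)*(-16))) = √(-195636 + (4 - 144/49)) = √(-195636 + 52/49) = √(-9586112/49) = 8*I*√149783/7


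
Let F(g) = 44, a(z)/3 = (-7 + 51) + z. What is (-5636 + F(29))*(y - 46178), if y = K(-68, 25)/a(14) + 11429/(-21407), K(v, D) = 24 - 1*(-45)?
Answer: 160308806479644/620803 ≈ 2.5823e+8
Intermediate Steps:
K(v, D) = 69 (K(v, D) = 24 + 45 = 69)
a(z) = 132 + 3*z (a(z) = 3*((-7 + 51) + z) = 3*(44 + z) = 132 + 3*z)
y = -170521/1241606 (y = 69/(132 + 3*14) + 11429/(-21407) = 69/(132 + 42) + 11429*(-1/21407) = 69/174 - 11429/21407 = 69*(1/174) - 11429/21407 = 23/58 - 11429/21407 = -170521/1241606 ≈ -0.13734)
(-5636 + F(29))*(y - 46178) = (-5636 + 44)*(-170521/1241606 - 46178) = -5592*(-57335052389/1241606) = 160308806479644/620803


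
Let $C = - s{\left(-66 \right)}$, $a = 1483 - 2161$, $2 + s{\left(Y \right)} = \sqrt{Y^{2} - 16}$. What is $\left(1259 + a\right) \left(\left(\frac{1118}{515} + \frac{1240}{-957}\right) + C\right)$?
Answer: $\frac{823297916}{492855} - 1162 \sqrt{1085} \approx -36605.0$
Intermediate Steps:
$s{\left(Y \right)} = -2 + \sqrt{-16 + Y^{2}}$ ($s{\left(Y \right)} = -2 + \sqrt{Y^{2} - 16} = -2 + \sqrt{-16 + Y^{2}}$)
$a = -678$ ($a = 1483 - 2161 = -678$)
$C = 2 - 2 \sqrt{1085}$ ($C = - (-2 + \sqrt{-16 + \left(-66\right)^{2}}) = - (-2 + \sqrt{-16 + 4356}) = - (-2 + \sqrt{4340}) = - (-2 + 2 \sqrt{1085}) = 2 - 2 \sqrt{1085} \approx -63.879$)
$\left(1259 + a\right) \left(\left(\frac{1118}{515} + \frac{1240}{-957}\right) + C\right) = \left(1259 - 678\right) \left(\left(\frac{1118}{515} + \frac{1240}{-957}\right) + \left(2 - 2 \sqrt{1085}\right)\right) = 581 \left(\left(1118 \cdot \frac{1}{515} + 1240 \left(- \frac{1}{957}\right)\right) + \left(2 - 2 \sqrt{1085}\right)\right) = 581 \left(\left(\frac{1118}{515} - \frac{1240}{957}\right) + \left(2 - 2 \sqrt{1085}\right)\right) = 581 \left(\frac{431326}{492855} + \left(2 - 2 \sqrt{1085}\right)\right) = 581 \left(\frac{1417036}{492855} - 2 \sqrt{1085}\right) = \frac{823297916}{492855} - 1162 \sqrt{1085}$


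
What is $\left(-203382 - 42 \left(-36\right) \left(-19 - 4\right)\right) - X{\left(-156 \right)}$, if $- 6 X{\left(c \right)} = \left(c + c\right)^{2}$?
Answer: $-221934$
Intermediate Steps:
$X{\left(c \right)} = - \frac{2 c^{2}}{3}$ ($X{\left(c \right)} = - \frac{\left(c + c\right)^{2}}{6} = - \frac{\left(2 c\right)^{2}}{6} = - \frac{4 c^{2}}{6} = - \frac{2 c^{2}}{3}$)
$\left(-203382 - 42 \left(-36\right) \left(-19 - 4\right)\right) - X{\left(-156 \right)} = \left(-203382 - 42 \left(-36\right) \left(-19 - 4\right)\right) - - \frac{2 \left(-156\right)^{2}}{3} = \left(-203382 - \left(-1512\right) \left(-23\right)\right) - \left(- \frac{2}{3}\right) 24336 = \left(-203382 - 34776\right) - -16224 = \left(-203382 - 34776\right) + 16224 = -238158 + 16224 = -221934$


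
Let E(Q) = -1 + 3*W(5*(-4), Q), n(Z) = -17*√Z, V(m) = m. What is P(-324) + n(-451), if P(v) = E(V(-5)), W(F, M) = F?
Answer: -61 - 17*I*√451 ≈ -61.0 - 361.02*I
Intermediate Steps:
E(Q) = -61 (E(Q) = -1 + 3*(5*(-4)) = -1 + 3*(-20) = -1 - 60 = -61)
P(v) = -61
P(-324) + n(-451) = -61 - 17*I*√451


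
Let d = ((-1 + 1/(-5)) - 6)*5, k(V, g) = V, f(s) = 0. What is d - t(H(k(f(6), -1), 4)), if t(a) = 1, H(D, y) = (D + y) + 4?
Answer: -37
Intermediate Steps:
H(D, y) = 4 + D + y
d = -36 (d = ((-1 - ⅕) - 6)*5 = (-6/5 - 6)*5 = -36/5*5 = -36)
d - t(H(k(f(6), -1), 4)) = -36 - 1*1 = -36 - 1 = -37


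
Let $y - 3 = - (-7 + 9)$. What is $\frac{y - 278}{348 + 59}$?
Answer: $- \frac{277}{407} \approx -0.68059$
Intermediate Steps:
$y = 1$ ($y = 3 - \left(-7 + 9\right) = 3 - 2 = 1$)
$\frac{y - 278}{348 + 59} = \frac{1 - 278}{348 + 59} = - \frac{277}{407}$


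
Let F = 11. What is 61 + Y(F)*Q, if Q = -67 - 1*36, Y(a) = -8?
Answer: 885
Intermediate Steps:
Q = -103 (Q = -67 - 36 = -103)
61 + Y(F)*Q = 61 - 8*(-103) = 61 + 824 = 885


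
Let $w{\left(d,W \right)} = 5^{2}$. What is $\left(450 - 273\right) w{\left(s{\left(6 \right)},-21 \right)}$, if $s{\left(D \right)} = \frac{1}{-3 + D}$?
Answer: $4425$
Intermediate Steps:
$w{\left(d,W \right)} = 25$
$\left(450 - 273\right) w{\left(s{\left(6 \right)},-21 \right)} = \left(450 - 273\right) 25 = 177 \cdot 25 = 4425$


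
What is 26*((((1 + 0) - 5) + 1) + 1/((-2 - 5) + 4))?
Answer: -260/3 ≈ -86.667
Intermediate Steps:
26*((((1 + 0) - 5) + 1) + 1/((-2 - 5) + 4)) = 26*(((1 - 5) + 1) + 1/(-7 + 4)) = 26*((-4 + 1) + 1/(-3)) = 26*(-3 - ⅓) = 26*(-10/3) = -260/3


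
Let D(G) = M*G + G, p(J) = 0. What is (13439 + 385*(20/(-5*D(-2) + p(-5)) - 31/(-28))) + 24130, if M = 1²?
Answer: 153521/4 ≈ 38380.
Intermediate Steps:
M = 1
D(G) = 2*G (D(G) = 1*G + G = G + G = 2*G)
(13439 + 385*(20/(-5*D(-2) + p(-5)) - 31/(-28))) + 24130 = (13439 + 385*(20/(-10*(-2) + 0) - 31/(-28))) + 24130 = (13439 + 385*(20/(-5*(-4) + 0) - 31*(-1/28))) + 24130 = (13439 + 385*(20/(20 + 0) + 31/28)) + 24130 = (13439 + 385*(20/20 + 31/28)) + 24130 = (13439 + 385*(20*(1/20) + 31/28)) + 24130 = (13439 + 385*(1 + 31/28)) + 24130 = (13439 + 385*(59/28)) + 24130 = (13439 + 3245/4) + 24130 = 57001/4 + 24130 = 153521/4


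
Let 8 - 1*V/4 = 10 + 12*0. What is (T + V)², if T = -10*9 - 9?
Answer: 11449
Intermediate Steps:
V = -8 (V = 32 - 4*(10 + 12*0) = 32 - 4*(10 + 0) = 32 - 4*10 = 32 - 40 = -8)
T = -99 (T = -90 - 9 = -99)
(T + V)² = (-99 - 8)² = (-107)² = 11449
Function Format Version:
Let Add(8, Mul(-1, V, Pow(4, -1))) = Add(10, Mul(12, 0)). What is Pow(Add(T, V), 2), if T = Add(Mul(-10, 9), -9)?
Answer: 11449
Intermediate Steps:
V = -8 (V = Add(32, Mul(-4, Add(10, Mul(12, 0)))) = Add(32, Mul(-4, Add(10, 0))) = Add(32, Mul(-4, 10)) = Add(32, -40) = -8)
T = -99 (T = Add(-90, -9) = -99)
Pow(Add(T, V), 2) = Pow(Add(-99, -8), 2) = Pow(-107, 2) = 11449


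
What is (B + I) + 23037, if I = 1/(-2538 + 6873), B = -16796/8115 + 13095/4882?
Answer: 263767702439669/11449437270 ≈ 23038.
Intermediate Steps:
B = 24267853/39617430 (B = -16796*1/8115 + 13095*(1/4882) = -16796/8115 + 13095/4882 = 24267853/39617430 ≈ 0.61255)
I = 1/4335 ≈ 0.00023068
(B + I) + 23037 = (24267853/39617430 + 1/4335) + 23037 = 7016050679/11449437270 + 23037 = 263767702439669/11449437270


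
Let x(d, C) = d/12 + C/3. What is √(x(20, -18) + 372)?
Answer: √3309/3 ≈ 19.175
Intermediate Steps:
x(d, C) = C/3 + d/12 (x(d, C) = d*(1/12) + C*(⅓) = d/12 + C/3 = C/3 + d/12)
√(x(20, -18) + 372) = √(((⅓)*(-18) + (1/12)*20) + 372) = √((-6 + 5/3) + 372) = √(-13/3 + 372) = √(1103/3) = √3309/3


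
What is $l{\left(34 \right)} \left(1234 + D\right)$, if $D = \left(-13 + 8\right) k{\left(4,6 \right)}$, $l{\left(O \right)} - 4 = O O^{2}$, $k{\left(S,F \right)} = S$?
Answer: $47719912$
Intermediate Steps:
$l{\left(O \right)} = 4 + O^{3}$ ($l{\left(O \right)} = 4 + O O^{2} = 4 + O^{3}$)
$D = -20$ ($D = \left(-13 + 8\right) 4 = \left(-5\right) 4 = -20$)
$l{\left(34 \right)} \left(1234 + D\right) = \left(4 + 34^{3}\right) \left(1234 - 20\right) = \left(4 + 39304\right) 1214 = 39308 \cdot 1214 = 47719912$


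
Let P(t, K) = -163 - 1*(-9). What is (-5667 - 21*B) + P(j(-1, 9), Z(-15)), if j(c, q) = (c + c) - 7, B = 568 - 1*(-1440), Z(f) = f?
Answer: -47989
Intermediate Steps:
B = 2008 (B = 568 + 1440 = 2008)
j(c, q) = -7 + 2*c (j(c, q) = 2*c - 7 = -7 + 2*c)
P(t, K) = -154 (P(t, K) = -163 + 9 = -154)
(-5667 - 21*B) + P(j(-1, 9), Z(-15)) = (-5667 - 21*2008) - 154 = (-5667 - 42168) - 154 = -47835 - 154 = -47989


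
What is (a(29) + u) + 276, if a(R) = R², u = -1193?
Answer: -76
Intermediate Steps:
(a(29) + u) + 276 = (29² - 1193) + 276 = (841 - 1193) + 276 = -352 + 276 = -76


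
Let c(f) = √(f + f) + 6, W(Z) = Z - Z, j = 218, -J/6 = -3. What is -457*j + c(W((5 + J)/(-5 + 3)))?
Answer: -99620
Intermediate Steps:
J = 18 (J = -6*(-3) = 18)
W(Z) = 0
c(f) = 6 + √2*√f (c(f) = √(2*f) + 6 = √2*√f + 6 = 6 + √2*√f)
-457*j + c(W((5 + J)/(-5 + 3))) = -457*218 + (6 + √2*√0) = -99626 + (6 + √2*0) = -99626 + (6 + 0) = -99626 + 6 = -99620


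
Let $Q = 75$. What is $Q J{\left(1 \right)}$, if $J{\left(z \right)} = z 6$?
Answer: $450$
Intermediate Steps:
$J{\left(z \right)} = 6 z$
$Q J{\left(1 \right)} = 75 \cdot 6 \cdot 1 = 75 \cdot 6 = 450$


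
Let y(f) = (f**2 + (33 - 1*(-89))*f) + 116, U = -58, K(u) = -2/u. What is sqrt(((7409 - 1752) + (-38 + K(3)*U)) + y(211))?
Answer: sqrt(684330)/3 ≈ 275.75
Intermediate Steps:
y(f) = 116 + f**2 + 122*f (y(f) = (f**2 + (33 + 89)*f) + 116 = (f**2 + 122*f) + 116 = 116 + f**2 + 122*f)
sqrt(((7409 - 1752) + (-38 + K(3)*U)) + y(211)) = sqrt(((7409 - 1752) + (-38 - 2/3*(-58))) + (116 + 211**2 + 122*211)) = sqrt((5657 + (-38 - 2*1/3*(-58))) + (116 + 44521 + 25742)) = sqrt((5657 + (-38 - 2/3*(-58))) + 70379) = sqrt((5657 + (-38 + 116/3)) + 70379) = sqrt((5657 + 2/3) + 70379) = sqrt(16973/3 + 70379) = sqrt(228110/3) = sqrt(684330)/3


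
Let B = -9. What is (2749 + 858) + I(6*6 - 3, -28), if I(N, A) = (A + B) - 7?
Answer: 3563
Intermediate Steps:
I(N, A) = -16 + A (I(N, A) = (A - 9) - 7 = (-9 + A) - 7 = -16 + A)
(2749 + 858) + I(6*6 - 3, -28) = (2749 + 858) + (-16 - 28) = 3607 - 44 = 3563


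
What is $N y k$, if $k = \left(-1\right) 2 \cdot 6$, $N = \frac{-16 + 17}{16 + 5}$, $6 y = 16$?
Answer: $- \frac{32}{21} \approx -1.5238$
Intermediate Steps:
$y = \frac{8}{3}$ ($y = \frac{1}{6} \cdot 16 = \frac{8}{3} \approx 2.6667$)
$N = \frac{1}{21}$ ($N = 1 \cdot \frac{1}{21} = \frac{1}{21} \approx 0.047619$)
$k = -12$ ($k = \left(-2\right) 6 = -12$)
$N y k = \frac{1}{21} \cdot \frac{8}{3} \left(-12\right) = \frac{8}{63} \left(-12\right) = - \frac{32}{21}$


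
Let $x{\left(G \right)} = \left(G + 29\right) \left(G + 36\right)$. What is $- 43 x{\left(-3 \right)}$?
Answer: $-36894$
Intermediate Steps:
$x{\left(G \right)} = \left(29 + G\right) \left(36 + G\right)$
$- 43 x{\left(-3 \right)} = - 43 \left(1044 + \left(-3\right)^{2} + 65 \left(-3\right)\right) = - 43 \left(1044 + 9 - 195\right) = \left(-43\right) 858 = -36894$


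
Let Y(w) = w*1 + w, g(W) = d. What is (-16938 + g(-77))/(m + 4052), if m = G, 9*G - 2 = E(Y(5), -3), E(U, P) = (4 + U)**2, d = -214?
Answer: -8576/2037 ≈ -4.2101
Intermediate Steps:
g(W) = -214
Y(w) = 2*w (Y(w) = w + w = 2*w)
G = 22 (G = 2/9 + (4 + 2*5)**2/9 = 2/9 + (4 + 10)**2/9 = 2/9 + (1/9)*14**2 = 2/9 + (1/9)*196 = 2/9 + 196/9 = 22)
m = 22
(-16938 + g(-77))/(m + 4052) = (-16938 - 214)/(22 + 4052) = -17152/4074 = -17152*1/4074 = -8576/2037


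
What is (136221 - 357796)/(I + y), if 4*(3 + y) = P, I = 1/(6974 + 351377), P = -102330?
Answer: 158803245650/18337179019 ≈ 8.6602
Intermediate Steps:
I = 1/358351 ≈ 2.7906e-6
y = -51171/2 (y = -3 + (¼)*(-102330) = -3 - 51165/2 = -51171/2 ≈ -25586.)
(136221 - 357796)/(I + y) = (136221 - 357796)/(1/358351 - 51171/2) = -221575/(-18337179019/716702) = -221575*(-716702/18337179019) = 158803245650/18337179019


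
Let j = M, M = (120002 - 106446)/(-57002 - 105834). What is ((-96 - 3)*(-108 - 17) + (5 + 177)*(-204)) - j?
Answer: -1007666488/40709 ≈ -24753.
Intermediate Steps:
M = -3389/40709 (M = 13556/(-162836) = 13556*(-1/162836) = -3389/40709 ≈ -0.083249)
j = -3389/40709 ≈ -0.083249
((-96 - 3)*(-108 - 17) + (5 + 177)*(-204)) - j = ((-96 - 3)*(-108 - 17) + (5 + 177)*(-204)) - 1*(-3389/40709) = (-99*(-125) + 182*(-204)) + 3389/40709 = (12375 - 37128) + 3389/40709 = -24753 + 3389/40709 = -1007666488/40709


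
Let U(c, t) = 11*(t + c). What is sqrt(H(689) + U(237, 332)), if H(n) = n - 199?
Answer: sqrt(6749) ≈ 82.152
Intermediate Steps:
U(c, t) = 11*c + 11*t (U(c, t) = 11*(c + t) = 11*c + 11*t)
H(n) = -199 + n
sqrt(H(689) + U(237, 332)) = sqrt((-199 + 689) + (11*237 + 11*332)) = sqrt(490 + (2607 + 3652)) = sqrt(490 + 6259) = sqrt(6749)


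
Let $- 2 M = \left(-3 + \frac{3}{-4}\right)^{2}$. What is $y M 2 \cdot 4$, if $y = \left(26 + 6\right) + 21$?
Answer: $- \frac{11925}{4} \approx -2981.3$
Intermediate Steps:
$y = 53$ ($y = 32 + 21 = 53$)
$M = - \frac{225}{32}$ ($M = - \frac{\left(-3 + \frac{3}{-4}\right)^{2}}{2} = - \frac{\left(-3 + 3 \left(- \frac{1}{4}\right)\right)^{2}}{2} = - \frac{\left(-3 - \frac{3}{4}\right)^{2}}{2} = - \frac{\left(- \frac{15}{4}\right)^{2}}{2} = \left(- \frac{1}{2}\right) \frac{225}{16} = - \frac{225}{32} \approx -7.0313$)
$y M 2 \cdot 4 = 53 \left(- \frac{225}{32}\right) 2 \cdot 4 = \left(- \frac{11925}{32}\right) 8 = - \frac{11925}{4}$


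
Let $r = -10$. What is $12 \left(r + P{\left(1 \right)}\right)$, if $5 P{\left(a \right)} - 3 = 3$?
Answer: $- \frac{528}{5} \approx -105.6$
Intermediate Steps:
$P{\left(a \right)} = \frac{6}{5}$ ($P{\left(a \right)} = \frac{3}{5} + \frac{1}{5} \cdot 3 = \frac{3}{5} + \frac{3}{5} = \frac{6}{5}$)
$12 \left(r + P{\left(1 \right)}\right) = 12 \left(-10 + \frac{6}{5}\right) = 12 \left(- \frac{44}{5}\right) = - \frac{528}{5}$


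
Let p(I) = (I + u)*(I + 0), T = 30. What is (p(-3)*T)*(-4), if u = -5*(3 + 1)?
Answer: -8280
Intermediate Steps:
u = -20 (u = -5*4 = -20)
p(I) = I*(-20 + I) (p(I) = (I - 20)*(I + 0) = (-20 + I)*I = I*(-20 + I))
(p(-3)*T)*(-4) = (-3*(-20 - 3)*30)*(-4) = (-3*(-23)*30)*(-4) = (69*30)*(-4) = 2070*(-4) = -8280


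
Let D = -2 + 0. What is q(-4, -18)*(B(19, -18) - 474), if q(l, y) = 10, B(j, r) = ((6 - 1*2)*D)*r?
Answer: -3300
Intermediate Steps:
D = -2
B(j, r) = -8*r (B(j, r) = ((6 - 1*2)*(-2))*r = ((6 - 2)*(-2))*r = (4*(-2))*r = -8*r)
q(-4, -18)*(B(19, -18) - 474) = 10*(-8*(-18) - 474) = 10*(144 - 474) = 10*(-330) = -3300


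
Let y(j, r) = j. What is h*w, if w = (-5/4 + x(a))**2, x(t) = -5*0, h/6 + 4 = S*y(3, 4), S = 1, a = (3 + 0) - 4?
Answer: -75/8 ≈ -9.3750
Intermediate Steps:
a = -1 (a = 3 - 4 = -1)
h = -6 (h = -24 + 6*(1*3) = -24 + 6*3 = -24 + 18 = -6)
x(t) = 0
w = 25/16 (w = (-5/4 + 0)**2 = (-5/4)**2 = 25/16 ≈ 1.5625)
h*w = -6*25/16 = -75/8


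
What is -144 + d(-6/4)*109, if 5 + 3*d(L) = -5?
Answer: -1522/3 ≈ -507.33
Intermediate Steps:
d(L) = -10/3 (d(L) = -5/3 + (⅓)*(-5) = -5/3 - 5/3 = -10/3)
-144 + d(-6/4)*109 = -144 - 10/3*109 = -144 - 1090/3 = -1522/3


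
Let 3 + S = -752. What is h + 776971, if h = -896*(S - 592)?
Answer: 1983883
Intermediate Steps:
S = -755 (S = -3 - 752 = -755)
h = 1206912 (h = -896*(-755 - 592) = -896*(-1347) = 1206912)
h + 776971 = 1206912 + 776971 = 1983883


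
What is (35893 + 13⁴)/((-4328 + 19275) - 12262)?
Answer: 64454/2685 ≈ 24.005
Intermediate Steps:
(35893 + 13⁴)/((-4328 + 19275) - 12262) = (35893 + 28561)/(14947 - 12262) = 64454/2685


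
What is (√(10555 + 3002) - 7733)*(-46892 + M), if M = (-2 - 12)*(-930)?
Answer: 261932176 - 33872*√13557 ≈ 2.5799e+8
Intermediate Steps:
M = 13020 (M = -14*(-930) = 13020)
(√(10555 + 3002) - 7733)*(-46892 + M) = (√(10555 + 3002) - 7733)*(-46892 + 13020) = (√13557 - 7733)*(-33872) = (-7733 + √13557)*(-33872) = 261932176 - 33872*√13557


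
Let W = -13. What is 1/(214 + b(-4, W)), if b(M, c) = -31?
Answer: 1/183 ≈ 0.0054645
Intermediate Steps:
1/(214 + b(-4, W)) = 1/(214 - 31) = 1/183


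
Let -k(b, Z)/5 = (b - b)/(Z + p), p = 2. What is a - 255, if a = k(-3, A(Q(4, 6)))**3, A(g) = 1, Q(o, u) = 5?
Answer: -255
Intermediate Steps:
k(b, Z) = 0 (k(b, Z) = -5*(b - b)/(Z + 2) = -0/(2 + Z) = -5*0 = 0)
a = 0 (a = 0**3 = 0)
a - 255 = 0 - 255 = -255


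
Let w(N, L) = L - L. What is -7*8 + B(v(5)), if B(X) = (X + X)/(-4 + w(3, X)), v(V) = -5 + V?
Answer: -56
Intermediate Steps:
w(N, L) = 0
B(X) = -X/2 (B(X) = (X + X)/(-4 + 0) = (2*X)/(-4) = (2*X)*(-¼) = -X/2)
-7*8 + B(v(5)) = -7*8 - (-5 + 5)/2 = -56 - ½*0 = -56 + 0 = -56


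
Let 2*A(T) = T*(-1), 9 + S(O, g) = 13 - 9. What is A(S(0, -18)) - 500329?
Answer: -1000653/2 ≈ -5.0033e+5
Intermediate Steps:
S(O, g) = -5 (S(O, g) = -9 + (13 - 9) = -9 + 4 = -5)
A(T) = -T/2 (A(T) = (T*(-1))/2 = (-T)/2 = -T/2)
A(S(0, -18)) - 500329 = -1/2*(-5) - 500329 = 5/2 - 500329 = -1000653/2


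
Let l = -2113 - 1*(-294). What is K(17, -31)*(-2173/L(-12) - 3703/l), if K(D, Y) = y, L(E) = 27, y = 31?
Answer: -119433886/49113 ≈ -2431.8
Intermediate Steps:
K(D, Y) = 31
l = -1819 (l = -2113 + 294 = -1819)
K(17, -31)*(-2173/L(-12) - 3703/l) = 31*(-2173/27 - 3703/(-1819)) = 31*(-2173*1/27 - 3703*(-1/1819)) = 31*(-2173/27 + 3703/1819) = 31*(-3852706/49113) = -119433886/49113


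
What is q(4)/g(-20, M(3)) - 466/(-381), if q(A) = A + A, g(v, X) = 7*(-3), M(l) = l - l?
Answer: 2246/2667 ≈ 0.84214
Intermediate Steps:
M(l) = 0
g(v, X) = -21
q(A) = 2*A
q(4)/g(-20, M(3)) - 466/(-381) = (2*4)/(-21) - 466/(-381) = 8*(-1/21) - 466*(-1/381) = -8/21 + 466/381 = 2246/2667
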